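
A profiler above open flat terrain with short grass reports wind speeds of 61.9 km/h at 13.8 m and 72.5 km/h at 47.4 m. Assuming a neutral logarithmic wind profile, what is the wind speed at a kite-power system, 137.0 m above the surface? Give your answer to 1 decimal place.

81.6 km/h

Log law: V ∝ ln(z/z₀). From the pair, with r = V₁/V₂ = 0.85379,
ln z₀ = (ln z₁ − r·ln z₂)/(1 − r) = (2.6247 − 0.85379×3.8586)/0.14621 = -4.5812 → z₀ = 0.01024 m
V₃ = V₁ · ln(z₃/z₀)/ln(z₁/z₀) = 61.9 × 9.5011/7.2058 = 81.6174 km/h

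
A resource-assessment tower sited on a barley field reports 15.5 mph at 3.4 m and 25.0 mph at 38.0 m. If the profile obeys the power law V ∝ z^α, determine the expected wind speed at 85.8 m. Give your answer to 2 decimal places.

29.38 mph

First find α: α = ln(V₂/V₁)/ln(z₂/z₁) = ln(25.0/15.5)/ln(38.0/3.4) = 0.47804/2.41381 = 0.1980
Extrapolate from 38.0 m to 85.8 m: V₃ = 25.0 × (85.8/38.0)^0.1980 = 25.0 × 1.1750 = 29.3757 mph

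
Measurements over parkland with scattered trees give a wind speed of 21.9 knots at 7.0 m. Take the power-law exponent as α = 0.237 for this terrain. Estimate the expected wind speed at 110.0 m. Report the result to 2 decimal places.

Power-law profile: V₂ = V₁ · (z₂/z₁)^α
V₂ = 21.9 × (110.0/7.0)^0.237 = 21.9 × (15.7143)^0.237
    = 21.9 × 1.9210 = 42.0694 knots

42.07 knots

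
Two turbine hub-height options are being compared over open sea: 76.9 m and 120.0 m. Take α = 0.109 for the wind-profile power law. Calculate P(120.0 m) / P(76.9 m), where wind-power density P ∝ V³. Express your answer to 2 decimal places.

Speed ratio: V_B/V_A = (z_B/z_A)^α = (120.0/76.9)^0.109 = (1.5605)^0.109 = 1.04970
Power-density ratio: P_B/P_A = (V_B/V_A)³ = (1.04970)³ = 1.15663

1.16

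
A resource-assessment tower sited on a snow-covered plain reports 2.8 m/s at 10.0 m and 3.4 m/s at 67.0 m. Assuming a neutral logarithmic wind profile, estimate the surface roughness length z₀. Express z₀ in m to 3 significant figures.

z₀ ≈ 0.00140 m

Log law: V(z) ∝ ln(z/z₀). With r = V₁/V₂ = 2.8/3.4 = 0.82353,
r · ln(z₂/z₀) = ln(z₁/z₀) ⇒ ln z₀ = (ln z₁ − r·ln z₂)/(1 − r)
ln z₀ = (2.30259 − 0.82353×4.20469) / 0.17647 = -6.5739
z₀ = exp(-6.5739) = 0.001396 m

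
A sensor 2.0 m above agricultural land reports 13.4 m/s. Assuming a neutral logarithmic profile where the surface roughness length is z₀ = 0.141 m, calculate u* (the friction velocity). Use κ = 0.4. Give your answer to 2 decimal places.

Log law: V(z) = (u*/κ) · ln(z/z₀) ⇒ u* = κ · V / ln(z/z₀)
u* = 0.4 × 13.4 / ln(2.0/0.141) = 0.4 × 13.4 / 2.6521
   = 5.3600 / 2.6521 = 2.0210 m/s

u* ≈ 2.02 m/s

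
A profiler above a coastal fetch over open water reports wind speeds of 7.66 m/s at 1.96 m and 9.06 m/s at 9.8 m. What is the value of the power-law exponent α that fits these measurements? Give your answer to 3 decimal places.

α ≈ 0.104

Power law: V₂/V₁ = (z₂/z₁)^α ⇒ α = ln(V₂/V₁) / ln(z₂/z₁)
α = ln(9.06/7.66) / ln(9.8/1.96) = ln(1.1828) / ln(5.0000)
  = 0.16786 / 1.60944 = 0.10430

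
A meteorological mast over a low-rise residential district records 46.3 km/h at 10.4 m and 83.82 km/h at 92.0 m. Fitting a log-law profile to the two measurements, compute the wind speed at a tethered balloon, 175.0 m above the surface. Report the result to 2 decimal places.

Log law: V ∝ ln(z/z₀). From the pair, with r = V₁/V₂ = 0.55237,
ln z₀ = (ln z₁ − r·ln z₂)/(1 − r) = (2.3418 − 0.55237×4.5218)/0.44763 = -0.3483 → z₀ = 0.7059 m
V₃ = V₁ · ln(z₃/z₀)/ln(z₁/z₀) = 46.3 × 5.5131/2.6901 = 94.8867 km/h

94.89 km/h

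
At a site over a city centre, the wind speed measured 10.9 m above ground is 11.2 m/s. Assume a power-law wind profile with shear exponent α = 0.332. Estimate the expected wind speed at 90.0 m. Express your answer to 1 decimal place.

Power-law profile: V₂ = V₁ · (z₂/z₁)^α
V₂ = 11.2 × (90.0/10.9)^0.332 = 11.2 × (8.2569)^0.332
    = 11.2 × 2.0155 = 22.5736 m/s

22.6 m/s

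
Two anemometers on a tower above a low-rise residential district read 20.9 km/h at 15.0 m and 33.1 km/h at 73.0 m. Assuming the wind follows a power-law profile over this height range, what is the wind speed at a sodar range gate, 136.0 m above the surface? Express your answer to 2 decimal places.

First find α: α = ln(V₂/V₁)/ln(z₂/z₁) = ln(33.1/20.9)/ln(73.0/15.0) = 0.45978/1.58241 = 0.2906
Extrapolate from 73.0 m to 136.0 m: V₃ = 33.1 × (136.0/73.0)^0.2906 = 33.1 × 1.1982 = 39.6590 km/h

39.66 km/h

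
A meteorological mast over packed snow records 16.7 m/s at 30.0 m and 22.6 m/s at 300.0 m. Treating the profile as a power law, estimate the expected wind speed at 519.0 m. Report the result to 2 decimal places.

First find α: α = ln(V₂/V₁)/ln(z₂/z₁) = ln(22.6/16.7)/ln(300.0/30.0) = 0.30254/2.30259 = 0.1314
Extrapolate from 300.0 m to 519.0 m: V₃ = 22.6 × (519.0/300.0)^0.1314 = 22.6 × 1.0747 = 24.2877 m/s

24.29 m/s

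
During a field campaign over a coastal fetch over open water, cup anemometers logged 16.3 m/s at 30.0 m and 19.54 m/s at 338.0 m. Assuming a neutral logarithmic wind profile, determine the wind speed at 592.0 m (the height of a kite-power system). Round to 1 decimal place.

Log law: V ∝ ln(z/z₀). From the pair, with r = V₁/V₂ = 0.83419,
ln z₀ = (ln z₁ − r·ln z₂)/(1 − r) = (3.4012 − 0.83419×5.8230)/0.16581 = -8.7828 → z₀ = 0.0001533 m
V₃ = V₁ · ln(z₃/z₀)/ln(z₁/z₀) = 16.3 × 15.1663/12.1840 = 20.2898 m/s

20.3 m/s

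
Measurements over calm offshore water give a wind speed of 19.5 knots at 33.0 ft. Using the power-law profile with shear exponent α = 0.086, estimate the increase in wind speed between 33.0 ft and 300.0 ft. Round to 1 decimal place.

Power law: V₂ = V₁ · (z₂/z₁)^α = 19.5 × (9.0909)^0.086 = 23.5763 knots
ΔV = 23.5763 − 19.5 = 4.0763 knots

4.1 knots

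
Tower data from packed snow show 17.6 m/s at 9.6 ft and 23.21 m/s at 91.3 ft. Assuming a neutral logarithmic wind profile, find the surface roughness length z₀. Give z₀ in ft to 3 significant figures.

Log law: V(z) ∝ ln(z/z₀). With r = V₁/V₂ = 17.6/23.21 = 0.75829,
r · ln(z₂/z₀) = ln(z₁/z₀) ⇒ ln z₀ = (ln z₁ − r·ln z₂)/(1 − r)
ln z₀ = (2.26176 − 0.75829×4.51415) / 0.24171 = -4.8046
z₀ = exp(-4.8046) = 0.008192 ft

z₀ ≈ 0.00819 ft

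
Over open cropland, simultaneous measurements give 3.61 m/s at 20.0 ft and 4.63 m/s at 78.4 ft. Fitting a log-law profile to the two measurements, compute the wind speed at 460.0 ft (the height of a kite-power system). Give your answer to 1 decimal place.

Log law: V ∝ ln(z/z₀). From the pair, with r = V₁/V₂ = 0.77970,
ln z₀ = (ln z₁ − r·ln z₂)/(1 − r) = (2.9957 − 0.77970×4.3618)/0.22030 = -1.8392 → z₀ = 0.1590 ft
V₃ = V₁ · ln(z₃/z₀)/ln(z₁/z₀) = 3.61 × 7.9704/4.8349 = 5.9511 m/s

6.0 m/s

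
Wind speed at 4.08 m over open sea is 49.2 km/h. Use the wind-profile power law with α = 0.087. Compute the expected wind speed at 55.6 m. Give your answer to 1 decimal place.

61.8 km/h

Power-law profile: V₂ = V₁ · (z₂/z₁)^α
V₂ = 49.2 × (55.6/4.08)^0.087 = 49.2 × (13.6275)^0.087
    = 49.2 × 1.2551 = 61.7532 km/h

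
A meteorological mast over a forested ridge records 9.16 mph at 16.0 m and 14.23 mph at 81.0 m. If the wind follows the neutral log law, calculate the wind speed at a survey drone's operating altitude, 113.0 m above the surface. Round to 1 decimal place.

Log law: V ∝ ln(z/z₀). From the pair, with r = V₁/V₂ = 0.64371,
ln z₀ = (ln z₁ − r·ln z₂)/(1 − r) = (2.7726 − 0.64371×4.3944)/0.35629 = -0.1576 → z₀ = 0.8542 m
V₃ = V₁ · ln(z₃/z₀)/ln(z₁/z₀) = 9.16 × 4.8850/2.9302 = 15.2708 mph

15.3 mph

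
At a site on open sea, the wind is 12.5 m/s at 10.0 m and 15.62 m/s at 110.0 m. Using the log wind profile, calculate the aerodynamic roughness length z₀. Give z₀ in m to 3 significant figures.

Log law: V(z) ∝ ln(z/z₀). With r = V₁/V₂ = 12.5/15.62 = 0.80026,
r · ln(z₂/z₀) = ln(z₁/z₀) ⇒ ln z₀ = (ln z₁ − r·ln z₂)/(1 − r)
ln z₀ = (2.30259 − 0.80026×4.70048) / 0.19974 = -7.3044
z₀ = exp(-7.3044) = 0.0006726 m

z₀ ≈ 0.000673 m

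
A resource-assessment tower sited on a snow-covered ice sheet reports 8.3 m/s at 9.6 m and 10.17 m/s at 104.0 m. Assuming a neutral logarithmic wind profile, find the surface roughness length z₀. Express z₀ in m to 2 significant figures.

Log law: V(z) ∝ ln(z/z₀). With r = V₁/V₂ = 8.3/10.17 = 0.81613,
r · ln(z₂/z₀) = ln(z₁/z₀) ⇒ ln z₀ = (ln z₁ − r·ln z₂)/(1 − r)
ln z₀ = (2.26176 − 0.81613×4.64439) / 0.18387 = -8.3135
z₀ = exp(-8.3135) = 0.0002452 m

z₀ ≈ 0.00025 m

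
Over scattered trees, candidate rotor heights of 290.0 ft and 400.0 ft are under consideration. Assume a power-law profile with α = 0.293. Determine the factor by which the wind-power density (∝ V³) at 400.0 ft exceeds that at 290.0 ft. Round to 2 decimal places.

1.33

Speed ratio: V_B/V_A = (z_B/z_A)^α = (400.0/290.0)^0.293 = (1.3793)^0.293 = 1.09881
Power-density ratio: P_B/P_A = (V_B/V_A)³ = (1.09881)³ = 1.32667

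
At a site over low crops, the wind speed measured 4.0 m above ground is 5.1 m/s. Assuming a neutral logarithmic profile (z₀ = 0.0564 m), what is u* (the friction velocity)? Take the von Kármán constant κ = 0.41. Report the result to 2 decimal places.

Log law: V(z) = (u*/κ) · ln(z/z₀) ⇒ u* = κ · V / ln(z/z₀)
u* = 0.41 × 5.1 / ln(4.0/0.0564) = 0.41 × 5.1 / 4.2616
   = 2.0910 / 4.2616 = 0.4907 m/s

u* ≈ 0.49 m/s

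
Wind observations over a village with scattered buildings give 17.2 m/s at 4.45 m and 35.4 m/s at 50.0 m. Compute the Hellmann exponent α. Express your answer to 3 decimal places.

α ≈ 0.298

Power law: V₂/V₁ = (z₂/z₁)^α ⇒ α = ln(V₂/V₁) / ln(z₂/z₁)
α = ln(35.4/17.2) / ln(50.0/4.45) = ln(2.0581) / ln(11.2360)
  = 0.72180 / 2.41912 = 0.29837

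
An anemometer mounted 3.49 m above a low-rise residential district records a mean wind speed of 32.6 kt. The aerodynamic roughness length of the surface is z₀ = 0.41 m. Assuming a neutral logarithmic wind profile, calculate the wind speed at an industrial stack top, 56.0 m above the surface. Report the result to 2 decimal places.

Log law: V(z) ∝ ln(z/z₀), so V₂/V₁ = ln(z₂/z₀) / ln(z₁/z₀).
ln(56.0/0.41) = 4.9169, ln(3.49/0.41) = 2.1415
V₂ = 32.6 × 4.9169/2.1415 = 32.6 × 2.2960 = 74.8506 kt

74.85 kt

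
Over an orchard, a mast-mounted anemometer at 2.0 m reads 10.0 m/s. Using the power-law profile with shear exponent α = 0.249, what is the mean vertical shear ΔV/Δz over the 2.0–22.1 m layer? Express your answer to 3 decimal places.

Power law: V₂ = V₁ · (z₂/z₁)^α = 10.0 × (11.0500)^0.249 = 18.1885 m/s
ΔV/Δz = (18.1885 − 10.0)/(22.1 − 2.0) = 8.1885/20.1000 = 0.40739 m/s/m

0.407 m/s/m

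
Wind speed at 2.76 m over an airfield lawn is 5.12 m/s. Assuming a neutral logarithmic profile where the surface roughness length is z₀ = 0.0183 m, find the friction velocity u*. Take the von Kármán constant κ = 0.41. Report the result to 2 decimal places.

Log law: V(z) = (u*/κ) · ln(z/z₀) ⇒ u* = κ · V / ln(z/z₀)
u* = 0.41 × 5.12 / ln(2.76/0.0183) = 0.41 × 5.12 / 5.0161
   = 2.0992 / 5.0161 = 0.4185 m/s

u* ≈ 0.42 m/s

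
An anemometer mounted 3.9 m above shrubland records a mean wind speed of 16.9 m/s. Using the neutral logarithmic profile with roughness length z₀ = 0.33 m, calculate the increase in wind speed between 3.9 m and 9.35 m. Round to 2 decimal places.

Log law: V₂ = V₁ · ln(z₂/z₀)/ln(z₁/z₀) = 16.9 × 3.3440/2.4696 = 22.8836 m/s
ΔV = 22.8836 − 16.9 = 5.9836 m/s

5.98 m/s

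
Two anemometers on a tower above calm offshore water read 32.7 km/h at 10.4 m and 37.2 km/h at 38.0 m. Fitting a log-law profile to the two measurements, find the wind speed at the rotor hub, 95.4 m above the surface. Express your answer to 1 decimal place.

Log law: V ∝ ln(z/z₀). From the pair, with r = V₁/V₂ = 0.87903,
ln z₀ = (ln z₁ − r·ln z₂)/(1 − r) = (2.3418 − 0.87903×3.6376)/0.12097 = -7.0742 → z₀ = 0.0008467 m
V₃ = V₁ · ln(z₃/z₀)/ln(z₁/z₀) = 32.7 × 11.6323/9.4160 = 40.3967 km/h

40.4 km/h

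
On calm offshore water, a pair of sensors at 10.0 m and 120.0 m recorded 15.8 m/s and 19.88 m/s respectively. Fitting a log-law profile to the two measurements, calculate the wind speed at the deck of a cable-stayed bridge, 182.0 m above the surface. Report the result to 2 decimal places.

Log law: V ∝ ln(z/z₀). From the pair, with r = V₁/V₂ = 0.79477,
ln z₀ = (ln z₁ − r·ln z₂)/(1 − r) = (2.3026 − 0.79477×4.7875)/0.20523 = -7.3203 → z₀ = 0.0006619 m
V₃ = V₁ · ln(z₃/z₀)/ln(z₁/z₀) = 15.8 × 12.5243/9.6229 = 20.5639 m/s

20.56 m/s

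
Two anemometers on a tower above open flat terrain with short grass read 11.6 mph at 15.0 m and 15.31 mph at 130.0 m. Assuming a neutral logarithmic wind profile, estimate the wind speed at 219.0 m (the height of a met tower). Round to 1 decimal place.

16.2 mph

Log law: V ∝ ln(z/z₀). From the pair, with r = V₁/V₂ = 0.75767,
ln z₀ = (ln z₁ − r·ln z₂)/(1 − r) = (2.7081 − 0.75767×4.8675)/0.24233 = -4.0440 → z₀ = 0.01753 m
V₃ = V₁ · ln(z₃/z₀)/ln(z₁/z₀) = 11.6 × 9.4330/6.7520 = 16.2060 mph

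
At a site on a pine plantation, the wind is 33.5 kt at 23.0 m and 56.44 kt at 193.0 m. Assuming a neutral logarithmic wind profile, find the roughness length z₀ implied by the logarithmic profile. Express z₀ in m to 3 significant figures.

Log law: V(z) ∝ ln(z/z₀). With r = V₁/V₂ = 33.5/56.44 = 0.59355,
r · ln(z₂/z₀) = ln(z₁/z₀) ⇒ ln z₀ = (ln z₁ − r·ln z₂)/(1 − r)
ln z₀ = (3.13549 − 0.59355×5.26269) / 0.40645 = 0.0291
z₀ = exp(0.0291) = 1.030 m

z₀ ≈ 1.03 m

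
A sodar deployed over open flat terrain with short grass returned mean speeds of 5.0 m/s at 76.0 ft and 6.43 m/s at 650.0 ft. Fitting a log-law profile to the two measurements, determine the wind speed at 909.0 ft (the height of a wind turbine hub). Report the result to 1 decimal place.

6.7 m/s

Log law: V ∝ ln(z/z₀). From the pair, with r = V₁/V₂ = 0.77760,
ln z₀ = (ln z₁ − r·ln z₂)/(1 − r) = (4.3307 − 0.77760×6.4770)/0.22240 = -3.1736 → z₀ = 0.04185 ft
V₃ = V₁ · ln(z₃/z₀)/ln(z₁/z₀) = 5.0 × 9.9859/7.5043 = 6.6535 m/s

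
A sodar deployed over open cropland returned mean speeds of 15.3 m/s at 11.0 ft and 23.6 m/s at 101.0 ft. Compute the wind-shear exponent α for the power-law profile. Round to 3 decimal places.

α ≈ 0.195

Power law: V₂/V₁ = (z₂/z₁)^α ⇒ α = ln(V₂/V₁) / ln(z₂/z₁)
α = ln(23.6/15.3) / ln(101.0/11.0) = ln(1.5425) / ln(9.1818)
  = 0.43339 / 2.21723 = 0.19547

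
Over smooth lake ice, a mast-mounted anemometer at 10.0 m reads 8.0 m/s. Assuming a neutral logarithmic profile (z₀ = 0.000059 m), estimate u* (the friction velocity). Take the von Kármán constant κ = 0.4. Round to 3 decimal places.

u* ≈ 0.266 m/s

Log law: V(z) = (u*/κ) · ln(z/z₀) ⇒ u* = κ · V / ln(z/z₀)
u* = 0.4 × 8.0 / ln(10.0/0.000059) = 0.4 × 8.0 / 12.0406
   = 3.2000 / 12.0406 = 0.2658 m/s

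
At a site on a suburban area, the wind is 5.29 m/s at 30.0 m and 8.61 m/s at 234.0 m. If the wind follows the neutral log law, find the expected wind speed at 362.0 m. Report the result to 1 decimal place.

9.3 m/s

Log law: V ∝ ln(z/z₀). From the pair, with r = V₁/V₂ = 0.61440,
ln z₀ = (ln z₁ − r·ln z₂)/(1 − r) = (3.4012 − 0.61440×5.4553)/0.38560 = 0.1282 → z₀ = 1.137 m
V₃ = V₁ · ln(z₃/z₀)/ln(z₁/z₀) = 5.29 × 5.7634/3.2730 = 9.3152 m/s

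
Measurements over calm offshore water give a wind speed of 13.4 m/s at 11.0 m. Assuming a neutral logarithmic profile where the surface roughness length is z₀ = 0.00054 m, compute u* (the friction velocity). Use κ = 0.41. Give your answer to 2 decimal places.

u* ≈ 0.55 m/s

Log law: V(z) = (u*/κ) · ln(z/z₀) ⇒ u* = κ · V / ln(z/z₀)
u* = 0.41 × 13.4 / ln(11.0/0.00054) = 0.41 × 13.4 / 9.9218
   = 5.4940 / 9.9218 = 0.5537 m/s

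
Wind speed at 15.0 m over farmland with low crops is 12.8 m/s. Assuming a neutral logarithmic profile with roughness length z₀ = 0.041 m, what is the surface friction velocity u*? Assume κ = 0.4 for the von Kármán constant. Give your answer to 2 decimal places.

u* ≈ 0.87 m/s

Log law: V(z) = (u*/κ) · ln(z/z₀) ⇒ u* = κ · V / ln(z/z₀)
u* = 0.4 × 12.8 / ln(15.0/0.041) = 0.4 × 12.8 / 5.9022
   = 5.1200 / 5.9022 = 0.8675 m/s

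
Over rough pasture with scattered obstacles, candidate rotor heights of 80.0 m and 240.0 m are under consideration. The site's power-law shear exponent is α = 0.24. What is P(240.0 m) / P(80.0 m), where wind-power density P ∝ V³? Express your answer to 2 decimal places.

Speed ratio: V_B/V_A = (z_B/z_A)^α = (240.0/80.0)^0.24 = (3.0000)^0.24 = 1.30169
Power-density ratio: P_B/P_A = (V_B/V_A)³ = (1.30169)³ = 2.20560

2.21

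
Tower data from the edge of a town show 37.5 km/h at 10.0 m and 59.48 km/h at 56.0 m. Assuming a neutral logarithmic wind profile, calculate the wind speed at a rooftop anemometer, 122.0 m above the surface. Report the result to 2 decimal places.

69.41 km/h

Log law: V ∝ ln(z/z₀). From the pair, with r = V₁/V₂ = 0.63046,
ln z₀ = (ln z₁ − r·ln z₂)/(1 − r) = (2.3026 − 0.63046×4.0254)/0.36954 = -0.6366 → z₀ = 0.5291 m
V₃ = V₁ · ln(z₃/z₀)/ln(z₁/z₀) = 37.5 × 5.4406/2.9392 = 69.4147 km/h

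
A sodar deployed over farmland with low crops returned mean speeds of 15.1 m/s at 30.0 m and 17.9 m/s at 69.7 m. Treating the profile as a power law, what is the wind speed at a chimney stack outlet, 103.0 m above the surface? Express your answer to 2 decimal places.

First find α: α = ln(V₂/V₁)/ln(z₂/z₁) = ln(17.9/15.1)/ln(69.7/30.0) = 0.17011/0.84300 = 0.2018
Extrapolate from 69.7 m to 103.0 m: V₃ = 17.9 × (103.0/69.7)^0.2018 = 17.9 × 1.0820 = 19.3676 m/s

19.37 m/s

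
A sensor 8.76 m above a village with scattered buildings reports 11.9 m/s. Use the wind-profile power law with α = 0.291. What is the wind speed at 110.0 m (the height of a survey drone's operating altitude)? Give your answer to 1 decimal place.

24.8 m/s

Power-law profile: V₂ = V₁ · (z₂/z₁)^α
V₂ = 11.9 × (110.0/8.76)^0.291 = 11.9 × (12.5571)^0.291
    = 11.9 × 2.0882 = 24.8498 m/s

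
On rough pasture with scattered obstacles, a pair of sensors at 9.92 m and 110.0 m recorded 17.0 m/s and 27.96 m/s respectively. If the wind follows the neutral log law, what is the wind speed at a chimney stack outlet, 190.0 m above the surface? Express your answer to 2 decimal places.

Log law: V ∝ ln(z/z₀). From the pair, with r = V₁/V₂ = 0.60801,
ln z₀ = (ln z₁ − r·ln z₂)/(1 − r) = (2.2946 − 0.60801×4.7005)/0.39199 = -1.4373 → z₀ = 0.2376 m
V₃ = V₁ · ln(z₃/z₀)/ln(z₁/z₀) = 17.0 × 6.6843/3.7318 = 30.4497 m/s

30.45 m/s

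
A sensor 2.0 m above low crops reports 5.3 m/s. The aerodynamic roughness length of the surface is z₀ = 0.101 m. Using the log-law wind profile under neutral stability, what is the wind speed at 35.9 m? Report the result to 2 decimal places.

10.43 m/s

Log law: V(z) ∝ ln(z/z₀), so V₂/V₁ = ln(z₂/z₀) / ln(z₁/z₀).
ln(35.9/0.101) = 5.8734, ln(2.0/0.101) = 2.9858
V₂ = 5.3 × 5.8734/2.9858 = 5.3 × 1.9671 = 10.4257 m/s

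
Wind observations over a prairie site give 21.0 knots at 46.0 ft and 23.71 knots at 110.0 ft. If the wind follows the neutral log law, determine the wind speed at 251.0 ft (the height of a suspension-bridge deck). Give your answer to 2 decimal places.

Log law: V ∝ ln(z/z₀). From the pair, with r = V₁/V₂ = 0.88570,
ln z₀ = (ln z₁ − r·ln z₂)/(1 − r) = (3.8286 − 0.88570×4.7005)/0.11430 = -2.9273 → z₀ = 0.05354 ft
V₃ = V₁ · ln(z₃/z₀)/ln(z₁/z₀) = 21.0 × 8.4528/6.7559 = 26.2743 knots

26.27 knots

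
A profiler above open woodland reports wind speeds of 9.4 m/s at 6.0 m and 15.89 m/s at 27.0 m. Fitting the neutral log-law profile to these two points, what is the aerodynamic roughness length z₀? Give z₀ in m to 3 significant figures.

Log law: V(z) ∝ ln(z/z₀). With r = V₁/V₂ = 9.4/15.89 = 0.59157,
r · ln(z₂/z₀) = ln(z₁/z₀) ⇒ ln z₀ = (ln z₁ − r·ln z₂)/(1 − r)
ln z₀ = (1.79176 − 0.59157×3.29584) / 0.40843 = -0.3867
z₀ = exp(-0.3867) = 0.6793 m

z₀ ≈ 0.679 m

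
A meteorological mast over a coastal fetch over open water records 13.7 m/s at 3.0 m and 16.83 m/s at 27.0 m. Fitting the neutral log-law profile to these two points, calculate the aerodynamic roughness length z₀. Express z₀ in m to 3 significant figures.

Log law: V(z) ∝ ln(z/z₀). With r = V₁/V₂ = 13.7/16.83 = 0.81402,
r · ln(z₂/z₀) = ln(z₁/z₀) ⇒ ln z₀ = (ln z₁ − r·ln z₂)/(1 − r)
ln z₀ = (1.09861 − 0.81402×3.29584) / 0.18598 = -8.5186
z₀ = exp(-8.5186) = 0.0001997 m

z₀ ≈ 0.000200 m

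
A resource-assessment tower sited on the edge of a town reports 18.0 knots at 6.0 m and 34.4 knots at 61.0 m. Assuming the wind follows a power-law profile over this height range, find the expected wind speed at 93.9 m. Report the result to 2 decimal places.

First find α: α = ln(V₂/V₁)/ln(z₂/z₁) = ln(34.4/18.0)/ln(61.0/6.0) = 0.64768/2.31911 = 0.2793
Extrapolate from 61.0 m to 93.9 m: V₃ = 34.4 × (93.9/61.0)^0.2793 = 34.4 × 1.1280 = 38.8041 knots

38.80 knots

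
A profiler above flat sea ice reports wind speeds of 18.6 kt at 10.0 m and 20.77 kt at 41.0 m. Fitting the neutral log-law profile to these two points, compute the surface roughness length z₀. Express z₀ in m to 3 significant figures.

Log law: V(z) ∝ ln(z/z₀). With r = V₁/V₂ = 18.6/20.77 = 0.89552,
r · ln(z₂/z₀) = ln(z₁/z₀) ⇒ ln z₀ = (ln z₁ − r·ln z₂)/(1 − r)
ln z₀ = (2.30259 − 0.89552×3.71357) / 0.10448 = -9.7916
z₀ = exp(-9.7916) = 0.00005592 m

z₀ ≈ 0.0000559 m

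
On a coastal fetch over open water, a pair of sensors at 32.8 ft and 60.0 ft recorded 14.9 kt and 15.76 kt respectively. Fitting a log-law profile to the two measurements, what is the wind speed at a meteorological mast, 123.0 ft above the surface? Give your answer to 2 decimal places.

16.78 kt

Log law: V ∝ ln(z/z₀). From the pair, with r = V₁/V₂ = 0.94543,
ln z₀ = (ln z₁ − r·ln z₂)/(1 − r) = (3.4904 − 0.94543×4.0943)/0.05457 = -6.9728 → z₀ = 0.0009371 ft
V₃ = V₁ · ln(z₃/z₀)/ln(z₁/z₀) = 14.9 × 11.7850/10.4632 = 16.7822 kt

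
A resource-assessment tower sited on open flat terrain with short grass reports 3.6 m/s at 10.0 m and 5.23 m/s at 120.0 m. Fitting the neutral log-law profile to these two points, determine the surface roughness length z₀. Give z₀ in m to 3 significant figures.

Log law: V(z) ∝ ln(z/z₀). With r = V₁/V₂ = 3.6/5.23 = 0.68834,
r · ln(z₂/z₀) = ln(z₁/z₀) ⇒ ln z₀ = (ln z₁ − r·ln z₂)/(1 − r)
ln z₀ = (2.30259 − 0.68834×4.78749) / 0.31166 = -3.1856
z₀ = exp(-3.1856) = 0.04136 m

z₀ ≈ 0.0414 m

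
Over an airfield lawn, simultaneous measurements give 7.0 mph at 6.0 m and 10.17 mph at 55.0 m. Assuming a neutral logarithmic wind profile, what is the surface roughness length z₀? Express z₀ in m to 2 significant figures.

z₀ ≈ 0.045 m

Log law: V(z) ∝ ln(z/z₀). With r = V₁/V₂ = 7.0/10.17 = 0.68830,
r · ln(z₂/z₀) = ln(z₁/z₀) ⇒ ln z₀ = (ln z₁ − r·ln z₂)/(1 − r)
ln z₀ = (1.79176 − 0.68830×4.00733) / 0.31170 = -3.1007
z₀ = exp(-3.1007) = 0.04502 m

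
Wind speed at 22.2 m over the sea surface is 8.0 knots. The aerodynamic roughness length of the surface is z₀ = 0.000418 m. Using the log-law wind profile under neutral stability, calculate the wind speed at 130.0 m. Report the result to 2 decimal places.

9.30 knots

Log law: V(z) ∝ ln(z/z₀), so V₂/V₁ = ln(z₂/z₀) / ln(z₁/z₀).
ln(130.0/0.000418) = 12.6476, ln(22.2/0.000418) = 10.8801
V₂ = 8.0 × 12.6476/10.8801 = 8.0 × 1.1624 = 9.2996 knots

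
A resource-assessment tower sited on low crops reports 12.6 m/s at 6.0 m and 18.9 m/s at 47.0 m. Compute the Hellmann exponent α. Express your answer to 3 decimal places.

α ≈ 0.197

Power law: V₂/V₁ = (z₂/z₁)^α ⇒ α = ln(V₂/V₁) / ln(z₂/z₁)
α = ln(18.9/12.6) / ln(47.0/6.0) = ln(1.5000) / ln(7.8333)
  = 0.40547 / 2.05839 = 0.19698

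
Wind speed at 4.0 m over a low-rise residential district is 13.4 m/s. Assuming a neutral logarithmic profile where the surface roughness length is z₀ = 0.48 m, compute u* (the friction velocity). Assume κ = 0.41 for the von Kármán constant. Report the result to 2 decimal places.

Log law: V(z) = (u*/κ) · ln(z/z₀) ⇒ u* = κ · V / ln(z/z₀)
u* = 0.41 × 13.4 / ln(4.0/0.48) = 0.41 × 13.4 / 2.1203
   = 5.4940 / 2.1203 = 2.5912 m/s

u* ≈ 2.59 m/s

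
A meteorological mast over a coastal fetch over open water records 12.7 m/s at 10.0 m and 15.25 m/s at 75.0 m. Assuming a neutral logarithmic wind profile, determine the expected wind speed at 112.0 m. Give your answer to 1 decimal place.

15.8 m/s

Log law: V ∝ ln(z/z₀). From the pair, with r = V₁/V₂ = 0.83279,
ln z₀ = (ln z₁ − r·ln z₂)/(1 − r) = (2.3026 − 0.83279×4.3175)/0.16721 = -7.7324 → z₀ = 0.0004384 m
V₃ = V₁ · ln(z₃/z₀)/ln(z₁/z₀) = 12.7 × 12.4509/10.0350 = 15.7575 m/s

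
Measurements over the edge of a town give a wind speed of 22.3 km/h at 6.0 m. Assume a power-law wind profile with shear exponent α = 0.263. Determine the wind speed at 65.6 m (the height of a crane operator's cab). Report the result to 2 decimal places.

41.83 km/h

Power-law profile: V₂ = V₁ · (z₂/z₁)^α
V₂ = 22.3 × (65.6/6.0)^0.263 = 22.3 × (10.9333)^0.263
    = 22.3 × 1.8758 = 41.8309 km/h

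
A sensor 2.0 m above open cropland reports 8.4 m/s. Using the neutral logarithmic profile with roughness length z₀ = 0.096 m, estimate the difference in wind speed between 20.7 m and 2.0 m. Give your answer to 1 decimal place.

Log law: V₂ = V₁ · ln(z₂/z₀)/ln(z₁/z₀) = 8.4 × 5.3735/3.0366 = 14.8648 m/s
ΔV = 14.8648 − 8.4 = 6.4648 m/s

6.5 m/s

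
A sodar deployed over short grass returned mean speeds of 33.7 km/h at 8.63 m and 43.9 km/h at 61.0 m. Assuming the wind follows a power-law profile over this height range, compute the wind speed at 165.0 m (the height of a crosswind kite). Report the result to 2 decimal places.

First find α: α = ln(V₂/V₁)/ln(z₂/z₁) = ln(43.9/33.7)/ln(61.0/8.63) = 0.26442/1.95563 = 0.1352
Extrapolate from 61.0 m to 165.0 m: V₃ = 43.9 × (165.0/61.0)^0.1352 = 43.9 × 1.1440 = 50.2221 km/h

50.22 km/h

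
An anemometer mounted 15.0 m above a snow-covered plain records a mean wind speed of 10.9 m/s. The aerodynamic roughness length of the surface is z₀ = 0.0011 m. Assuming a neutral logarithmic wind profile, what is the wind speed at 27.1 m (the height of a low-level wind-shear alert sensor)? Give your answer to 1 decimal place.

Log law: V(z) ∝ ln(z/z₀), so V₂/V₁ = ln(z₂/z₀) / ln(z₁/z₀).
ln(27.1/0.0011) = 10.1120, ln(15.0/0.0011) = 9.5205
V₂ = 10.9 × 10.1120/9.5205 = 10.9 × 1.0621 = 11.5772 m/s

11.6 m/s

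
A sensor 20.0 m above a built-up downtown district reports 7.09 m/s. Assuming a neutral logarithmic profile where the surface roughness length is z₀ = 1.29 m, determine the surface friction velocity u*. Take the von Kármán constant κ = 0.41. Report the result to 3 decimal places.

u* ≈ 1.060 m/s

Log law: V(z) = (u*/κ) · ln(z/z₀) ⇒ u* = κ · V / ln(z/z₀)
u* = 0.41 × 7.09 / ln(20.0/1.29) = 0.41 × 7.09 / 2.7411
   = 2.9069 / 2.7411 = 1.0605 m/s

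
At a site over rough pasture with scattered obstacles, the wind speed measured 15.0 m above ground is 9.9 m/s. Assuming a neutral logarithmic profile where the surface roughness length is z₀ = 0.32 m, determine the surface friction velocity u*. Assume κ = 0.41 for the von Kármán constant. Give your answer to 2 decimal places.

u* ≈ 1.05 m/s

Log law: V(z) = (u*/κ) · ln(z/z₀) ⇒ u* = κ · V / ln(z/z₀)
u* = 0.41 × 9.9 / ln(15.0/0.32) = 0.41 × 9.9 / 3.8475
   = 4.0590 / 3.8475 = 1.0550 m/s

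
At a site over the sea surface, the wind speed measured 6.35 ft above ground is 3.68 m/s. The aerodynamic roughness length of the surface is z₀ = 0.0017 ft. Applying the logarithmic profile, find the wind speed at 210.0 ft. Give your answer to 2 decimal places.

Log law: V(z) ∝ ln(z/z₀), so V₂/V₁ = ln(z₂/z₀) / ln(z₁/z₀).
ln(210.0/0.0017) = 11.7242, ln(6.35/0.0017) = 8.2256
V₂ = 3.68 × 11.7242/8.2256 = 3.68 × 1.4253 = 5.2452 m/s

5.25 m/s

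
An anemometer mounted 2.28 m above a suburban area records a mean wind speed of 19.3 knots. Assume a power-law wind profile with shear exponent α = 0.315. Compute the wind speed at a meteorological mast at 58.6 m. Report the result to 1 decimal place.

Power-law profile: V₂ = V₁ · (z₂/z₁)^α
V₂ = 19.3 × (58.6/2.28)^0.315 = 19.3 × (25.7018)^0.315
    = 19.3 × 2.7806 = 53.6655 knots

53.7 knots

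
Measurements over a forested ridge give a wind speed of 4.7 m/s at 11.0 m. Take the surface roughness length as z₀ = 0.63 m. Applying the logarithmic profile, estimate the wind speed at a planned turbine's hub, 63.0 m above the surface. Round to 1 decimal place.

7.6 m/s

Log law: V(z) ∝ ln(z/z₀), so V₂/V₁ = ln(z₂/z₀) / ln(z₁/z₀).
ln(63.0/0.63) = 4.6052, ln(11.0/0.63) = 2.8599
V₂ = 4.7 × 4.6052/2.8599 = 4.7 × 1.6102 = 7.5681 m/s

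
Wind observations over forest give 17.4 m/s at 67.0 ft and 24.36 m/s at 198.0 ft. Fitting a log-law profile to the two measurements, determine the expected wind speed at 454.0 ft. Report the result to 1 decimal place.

Log law: V ∝ ln(z/z₀). From the pair, with r = V₁/V₂ = 0.71429,
ln z₀ = (ln z₁ − r·ln z₂)/(1 − r) = (4.2047 − 0.71429×5.2883)/0.28571 = 1.4958 → z₀ = 4.463 ft
V₃ = V₁ · ln(z₃/z₀)/ln(z₁/z₀) = 17.4 × 4.6223/2.7089 = 29.6902 m/s

29.7 m/s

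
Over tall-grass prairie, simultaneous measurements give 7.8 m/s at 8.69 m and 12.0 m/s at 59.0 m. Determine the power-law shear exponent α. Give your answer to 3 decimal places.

α ≈ 0.225

Power law: V₂/V₁ = (z₂/z₁)^α ⇒ α = ln(V₂/V₁) / ln(z₂/z₁)
α = ln(12.0/7.8) / ln(59.0/8.69) = ln(1.5385) / ln(6.7894)
  = 0.43078 / 1.91536 = 0.22491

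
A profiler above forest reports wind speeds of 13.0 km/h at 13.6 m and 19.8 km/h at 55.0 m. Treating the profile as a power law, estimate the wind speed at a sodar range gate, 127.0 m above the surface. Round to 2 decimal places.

25.47 km/h

First find α: α = ln(V₂/V₁)/ln(z₂/z₁) = ln(19.8/13.0)/ln(55.0/13.6) = 0.42073/1.39726 = 0.3011
Extrapolate from 55.0 m to 127.0 m: V₃ = 19.8 × (127.0/55.0)^0.3011 = 19.8 × 1.2866 = 25.4743 km/h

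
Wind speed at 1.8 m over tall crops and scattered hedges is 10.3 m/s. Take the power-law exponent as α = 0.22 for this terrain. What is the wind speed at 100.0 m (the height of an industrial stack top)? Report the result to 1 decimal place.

Power-law profile: V₂ = V₁ · (z₂/z₁)^α
V₂ = 10.3 × (100.0/1.8)^0.22 = 10.3 × (55.5556)^0.22
    = 10.3 × 2.4201 = 24.9274 m/s

24.9 m/s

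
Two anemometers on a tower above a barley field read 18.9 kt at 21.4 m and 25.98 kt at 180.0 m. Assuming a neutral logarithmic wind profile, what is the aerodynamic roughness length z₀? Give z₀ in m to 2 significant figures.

Log law: V(z) ∝ ln(z/z₀). With r = V₁/V₂ = 18.9/25.98 = 0.72748,
r · ln(z₂/z₀) = ln(z₁/z₀) ⇒ ln z₀ = (ln z₁ − r·ln z₂)/(1 − r)
ln z₀ = (3.06339 − 0.72748×5.19296) / 0.27252 = -2.6215
z₀ = exp(-2.6215) = 0.07270 m

z₀ ≈ 0.073 m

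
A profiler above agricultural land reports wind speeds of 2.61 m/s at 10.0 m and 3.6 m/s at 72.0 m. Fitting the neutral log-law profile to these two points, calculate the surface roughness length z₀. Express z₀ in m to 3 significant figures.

Log law: V(z) ∝ ln(z/z₀). With r = V₁/V₂ = 2.61/3.6 = 0.72500,
r · ln(z₂/z₀) = ln(z₁/z₀) ⇒ ln z₀ = (ln z₁ − r·ln z₂)/(1 − r)
ln z₀ = (2.30259 − 0.72500×4.27667) / 0.27500 = -2.9018
z₀ = exp(-2.9018) = 0.05492 m

z₀ ≈ 0.0549 m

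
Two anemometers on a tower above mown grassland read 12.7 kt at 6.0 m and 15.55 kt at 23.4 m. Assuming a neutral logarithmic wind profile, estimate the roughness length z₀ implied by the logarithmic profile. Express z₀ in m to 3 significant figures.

z₀ ≈ 0.0139 m

Log law: V(z) ∝ ln(z/z₀). With r = V₁/V₂ = 12.7/15.55 = 0.81672,
r · ln(z₂/z₀) = ln(z₁/z₀) ⇒ ln z₀ = (ln z₁ − r·ln z₂)/(1 − r)
ln z₀ = (1.79176 − 0.81672×3.15274) / 0.18328 = -4.2729
z₀ = exp(-4.2729) = 0.01394 m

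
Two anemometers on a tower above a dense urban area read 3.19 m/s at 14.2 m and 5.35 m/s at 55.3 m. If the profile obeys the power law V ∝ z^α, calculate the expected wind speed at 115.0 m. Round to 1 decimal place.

First find α: α = ln(V₂/V₁)/ln(z₂/z₁) = ln(5.35/3.19)/ln(55.3/14.2) = 0.51708/1.35953 = 0.3803
Extrapolate from 55.3 m to 115.0 m: V₃ = 5.35 × (115.0/55.3)^0.3803 = 5.35 × 1.3211 = 7.0679 m/s

7.1 m/s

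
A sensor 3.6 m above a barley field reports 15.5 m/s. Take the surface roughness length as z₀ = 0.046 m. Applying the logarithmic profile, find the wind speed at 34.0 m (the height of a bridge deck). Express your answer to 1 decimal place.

23.5 m/s

Log law: V(z) ∝ ln(z/z₀), so V₂/V₁ = ln(z₂/z₀) / ln(z₁/z₀).
ln(34.0/0.046) = 6.6055, ln(3.6/0.046) = 4.3600
V₂ = 15.5 × 6.6055/4.3600 = 15.5 × 1.5150 = 23.4825 m/s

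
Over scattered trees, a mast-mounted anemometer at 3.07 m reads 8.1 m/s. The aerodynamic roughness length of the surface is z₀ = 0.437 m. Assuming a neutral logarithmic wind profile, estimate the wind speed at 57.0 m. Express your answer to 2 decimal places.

Log law: V(z) ∝ ln(z/z₀), so V₂/V₁ = ln(z₂/z₀) / ln(z₁/z₀).
ln(57.0/0.437) = 4.8709, ln(3.07/0.437) = 1.9495
V₂ = 8.1 × 4.8709/1.9495 = 8.1 × 2.4985 = 20.2381 m/s

20.24 m/s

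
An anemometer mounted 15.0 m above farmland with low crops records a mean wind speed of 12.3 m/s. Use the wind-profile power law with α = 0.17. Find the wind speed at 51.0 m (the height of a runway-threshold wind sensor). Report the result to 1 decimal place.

Power-law profile: V₂ = V₁ · (z₂/z₁)^α
V₂ = 12.3 × (51.0/15.0)^0.17 = 12.3 × (3.4000)^0.17
    = 12.3 × 1.2313 = 15.1446 m/s

15.1 m/s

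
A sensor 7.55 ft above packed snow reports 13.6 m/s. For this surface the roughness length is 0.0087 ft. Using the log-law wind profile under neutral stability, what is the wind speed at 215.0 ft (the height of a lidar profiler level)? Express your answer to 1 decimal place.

20.3 m/s

Log law: V(z) ∝ ln(z/z₀), so V₂/V₁ = ln(z₂/z₀) / ln(z₁/z₀).
ln(215.0/0.0087) = 10.1151, ln(7.55/0.0087) = 6.7660
V₂ = 13.6 × 10.1151/6.7660 = 13.6 × 1.4950 = 20.3319 m/s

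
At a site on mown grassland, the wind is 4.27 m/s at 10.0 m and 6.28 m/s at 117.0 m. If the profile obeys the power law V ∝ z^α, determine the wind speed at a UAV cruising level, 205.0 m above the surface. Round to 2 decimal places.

First find α: α = ln(V₂/V₁)/ln(z₂/z₁) = ln(6.28/4.27)/ln(117.0/10.0) = 0.38576/2.45959 = 0.1568
Extrapolate from 117.0 m to 205.0 m: V₃ = 6.28 × (205.0/117.0)^0.1568 = 6.28 × 1.0919 = 6.8574 m/s

6.86 m/s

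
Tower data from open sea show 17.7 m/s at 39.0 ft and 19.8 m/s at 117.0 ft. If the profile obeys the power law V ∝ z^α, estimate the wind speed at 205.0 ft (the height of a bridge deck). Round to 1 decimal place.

First find α: α = ln(V₂/V₁)/ln(z₂/z₁) = ln(19.8/17.7)/ln(117.0/39.0) = 0.11212/1.09861 = 0.1021
Extrapolate from 117.0 ft to 205.0 ft: V₃ = 19.8 × (205.0/117.0)^0.1021 = 19.8 × 1.0589 = 20.9663 m/s

21.0 m/s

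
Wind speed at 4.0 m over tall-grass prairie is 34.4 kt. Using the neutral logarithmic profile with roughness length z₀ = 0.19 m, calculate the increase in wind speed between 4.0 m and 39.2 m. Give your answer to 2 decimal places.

Log law: V₂ = V₁ · ln(z₂/z₀)/ln(z₁/z₀) = 34.4 × 5.3294/3.0470 = 60.1674 kt
ΔV = 60.1674 − 34.4 = 25.7674 kt

25.77 kt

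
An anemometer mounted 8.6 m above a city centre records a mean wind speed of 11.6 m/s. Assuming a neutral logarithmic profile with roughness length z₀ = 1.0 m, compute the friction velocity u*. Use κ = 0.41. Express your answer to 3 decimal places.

Log law: V(z) = (u*/κ) · ln(z/z₀) ⇒ u* = κ · V / ln(z/z₀)
u* = 0.41 × 11.6 / ln(8.6/1.0) = 0.41 × 11.6 / 2.1518
   = 4.7560 / 2.1518 = 2.2103 m/s

u* ≈ 2.210 m/s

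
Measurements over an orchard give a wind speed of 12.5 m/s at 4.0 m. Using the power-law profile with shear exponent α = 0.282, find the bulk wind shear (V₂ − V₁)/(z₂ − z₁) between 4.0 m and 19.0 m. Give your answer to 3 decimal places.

0.460 m/s/m

Power law: V₂ = V₁ · (z₂/z₁)^α = 12.5 × (4.7500)^0.282 = 19.3971 m/s
ΔV/Δz = (19.3971 − 12.5)/(19.0 − 4.0) = 6.8971/15.0000 = 0.45981 m/s/m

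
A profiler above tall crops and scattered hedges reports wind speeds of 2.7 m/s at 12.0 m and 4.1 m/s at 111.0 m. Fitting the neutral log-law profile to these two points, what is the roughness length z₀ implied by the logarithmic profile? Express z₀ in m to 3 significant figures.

z₀ ≈ 0.164 m

Log law: V(z) ∝ ln(z/z₀). With r = V₁/V₂ = 2.7/4.1 = 0.65854,
r · ln(z₂/z₀) = ln(z₁/z₀) ⇒ ln z₀ = (ln z₁ − r·ln z₂)/(1 − r)
ln z₀ = (2.48491 − 0.65854×4.70953) / 0.34146 = -1.8054
z₀ = exp(-1.8054) = 0.1644 m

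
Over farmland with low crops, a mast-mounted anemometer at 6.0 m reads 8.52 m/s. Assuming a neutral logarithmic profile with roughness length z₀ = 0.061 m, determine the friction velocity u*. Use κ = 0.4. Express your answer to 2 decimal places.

u* ≈ 0.74 m/s

Log law: V(z) = (u*/κ) · ln(z/z₀) ⇒ u* = κ · V / ln(z/z₀)
u* = 0.4 × 8.52 / ln(6.0/0.061) = 0.4 × 8.52 / 4.5886
   = 3.4080 / 4.5886 = 0.7427 m/s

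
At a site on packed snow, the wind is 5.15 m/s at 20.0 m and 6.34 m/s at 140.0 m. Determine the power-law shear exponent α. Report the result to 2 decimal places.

Power law: V₂/V₁ = (z₂/z₁)^α ⇒ α = ln(V₂/V₁) / ln(z₂/z₁)
α = ln(6.34/5.15) / ln(140.0/20.0) = ln(1.2311) / ln(7.0000)
  = 0.20788 / 1.94591 = 0.10683

α ≈ 0.11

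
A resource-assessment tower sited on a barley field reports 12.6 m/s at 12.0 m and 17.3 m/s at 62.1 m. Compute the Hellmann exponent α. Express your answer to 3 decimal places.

α ≈ 0.193

Power law: V₂/V₁ = (z₂/z₁)^α ⇒ α = ln(V₂/V₁) / ln(z₂/z₁)
α = ln(17.3/12.6) / ln(62.1/12.0) = ln(1.3730) / ln(5.1750)
  = 0.31701 / 1.64384 = 0.19285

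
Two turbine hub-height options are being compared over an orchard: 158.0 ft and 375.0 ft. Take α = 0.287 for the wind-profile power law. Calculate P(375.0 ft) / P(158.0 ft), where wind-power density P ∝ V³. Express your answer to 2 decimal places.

2.10

Speed ratio: V_B/V_A = (z_B/z_A)^α = (375.0/158.0)^0.287 = (2.3734)^0.287 = 1.28154
Power-density ratio: P_B/P_A = (V_B/V_A)³ = (1.28154)³ = 2.10473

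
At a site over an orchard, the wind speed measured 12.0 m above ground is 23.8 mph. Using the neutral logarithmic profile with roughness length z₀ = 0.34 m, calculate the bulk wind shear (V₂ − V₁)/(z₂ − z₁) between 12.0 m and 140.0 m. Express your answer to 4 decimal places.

0.1282 mph/m

Log law: V₂ = V₁ · ln(z₂/z₀)/ln(z₁/z₀) = 23.8 × 6.0205/3.5637 = 40.2071 mph
ΔV/Δz = (40.2071 − 23.8)/(140.0 − 12.0) = 16.4071/128.0000 = 0.12818 mph/m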